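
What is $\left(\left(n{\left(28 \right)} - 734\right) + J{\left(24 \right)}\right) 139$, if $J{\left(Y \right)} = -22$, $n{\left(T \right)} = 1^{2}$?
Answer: $-104945$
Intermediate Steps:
$n{\left(T \right)} = 1$
$\left(\left(n{\left(28 \right)} - 734\right) + J{\left(24 \right)}\right) 139 = \left(\left(1 - 734\right) - 22\right) 139 = \left(-733 - 22\right) 139 = \left(-755\right) 139 = -104945$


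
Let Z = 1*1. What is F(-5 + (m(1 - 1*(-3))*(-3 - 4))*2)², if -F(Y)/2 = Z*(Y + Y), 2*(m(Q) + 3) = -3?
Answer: 53824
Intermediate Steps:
Z = 1
m(Q) = -9/2 (m(Q) = -3 + (½)*(-3) = -3 - 3/2 = -9/2)
F(Y) = -4*Y (F(Y) = -2*(Y + Y) = -2*2*Y = -4*Y)
F(-5 + (m(1 - 1*(-3))*(-3 - 4))*2)² = (-4*(-5 - 9*(-3 - 4)/2*2))² = (-4*(-5 - 9/2*(-7)*2))² = (-4*(-5 + (63/2)*2))² = (-4*(-5 + 63))² = (-4*58)² = (-232)² = 53824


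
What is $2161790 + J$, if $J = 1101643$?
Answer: $3263433$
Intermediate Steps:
$2161790 + J = 2161790 + 1101643 = 3263433$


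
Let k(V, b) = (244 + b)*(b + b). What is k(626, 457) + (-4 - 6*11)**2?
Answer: 645614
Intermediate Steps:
k(V, b) = 2*b*(244 + b) (k(V, b) = (244 + b)*(2*b) = 2*b*(244 + b))
k(626, 457) + (-4 - 6*11)**2 = 2*457*(244 + 457) + (-4 - 6*11)**2 = 2*457*701 + (-4 - 66)**2 = 640714 + (-70)**2 = 640714 + 4900 = 645614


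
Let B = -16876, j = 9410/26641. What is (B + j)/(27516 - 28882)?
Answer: 224792053/18195803 ≈ 12.354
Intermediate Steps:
j = 9410/26641 (j = 9410*(1/26641) = 9410/26641 ≈ 0.35321)
(B + j)/(27516 - 28882) = (-16876 + 9410/26641)/(27516 - 28882) = -449584106/26641/(-1366) = -449584106/26641*(-1/1366) = 224792053/18195803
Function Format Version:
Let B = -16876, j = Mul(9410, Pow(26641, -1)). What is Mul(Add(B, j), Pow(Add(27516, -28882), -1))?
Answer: Rational(224792053, 18195803) ≈ 12.354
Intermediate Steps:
j = Rational(9410, 26641) (j = Mul(9410, Rational(1, 26641)) = Rational(9410, 26641) ≈ 0.35321)
Mul(Add(B, j), Pow(Add(27516, -28882), -1)) = Mul(Add(-16876, Rational(9410, 26641)), Pow(Add(27516, -28882), -1)) = Mul(Rational(-449584106, 26641), Pow(-1366, -1)) = Mul(Rational(-449584106, 26641), Rational(-1, 1366)) = Rational(224792053, 18195803)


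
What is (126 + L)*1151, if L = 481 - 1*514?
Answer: 107043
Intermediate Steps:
L = -33 (L = 481 - 514 = -33)
(126 + L)*1151 = (126 - 33)*1151 = 93*1151 = 107043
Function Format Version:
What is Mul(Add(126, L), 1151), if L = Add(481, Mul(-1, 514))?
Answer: 107043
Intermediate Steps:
L = -33 (L = Add(481, -514) = -33)
Mul(Add(126, L), 1151) = Mul(Add(126, -33), 1151) = Mul(93, 1151) = 107043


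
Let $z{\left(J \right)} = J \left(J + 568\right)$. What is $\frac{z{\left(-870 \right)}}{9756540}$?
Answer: $\frac{4379}{162609} \approx 0.02693$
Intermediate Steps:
$z{\left(J \right)} = J \left(568 + J\right)$
$\frac{z{\left(-870 \right)}}{9756540} = \frac{\left(-870\right) \left(568 - 870\right)}{9756540} = \left(-870\right) \left(-302\right) \frac{1}{9756540} = 262740 \cdot \frac{1}{9756540} = \frac{4379}{162609}$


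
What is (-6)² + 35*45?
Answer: 1611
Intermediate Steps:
(-6)² + 35*45 = 36 + 1575 = 1611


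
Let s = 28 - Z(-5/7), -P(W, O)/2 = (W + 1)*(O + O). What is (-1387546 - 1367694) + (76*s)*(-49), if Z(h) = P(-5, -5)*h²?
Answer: -3011512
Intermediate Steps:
P(W, O) = -4*O*(1 + W) (P(W, O) = -2*(W + 1)*(O + O) = -2*(1 + W)*2*O = -4*O*(1 + W))
Z(h) = -80*h² (Z(h) = (-4*(-5)*(1 - 5))*h² = (-4*(-5)*(-4))*h² = -80*h²)
s = 3372/49 (s = 28 - (-80)*(-5/7)² = 28 - (-80)*25/49 = 28 - 1*(-2000/49) = 28 + 2000/49 = 3372/49 ≈ 68.816)
(-1387546 - 1367694) + (76*s)*(-49) = (-1387546 - 1367694) + (76*(3372/49))*(-49) = -2755240 + (256272/49)*(-49) = -2755240 - 256272 = -3011512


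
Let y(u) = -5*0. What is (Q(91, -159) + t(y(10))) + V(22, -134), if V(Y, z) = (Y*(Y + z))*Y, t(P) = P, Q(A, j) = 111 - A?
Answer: -54188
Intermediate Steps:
y(u) = 0
V(Y, z) = Y²*(Y + z)
(Q(91, -159) + t(y(10))) + V(22, -134) = ((111 - 1*91) + 0) + 22²*(22 - 134) = ((111 - 91) + 0) + 484*(-112) = (20 + 0) - 54208 = 20 - 54208 = -54188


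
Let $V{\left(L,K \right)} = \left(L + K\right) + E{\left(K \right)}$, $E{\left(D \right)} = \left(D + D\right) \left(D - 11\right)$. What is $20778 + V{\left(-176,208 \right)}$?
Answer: $102762$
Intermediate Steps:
$E{\left(D \right)} = 2 D \left(-11 + D\right)$
$V{\left(L,K \right)} = K + L + 2 K \left(-11 + K\right)$ ($V{\left(L,K \right)} = \left(L + K\right) + 2 K \left(-11 + K\right) = \left(K + L\right) + 2 K \left(-11 + K\right) = K + L + 2 K \left(-11 + K\right)$)
$20778 + V{\left(-176,208 \right)} = 20778 + \left(208 - 176 + 2 \cdot 208 \left(-11 + 208\right)\right) = 20778 + \left(208 - 176 + 2 \cdot 208 \cdot 197\right) = 20778 + \left(208 - 176 + 81952\right) = 20778 + 81984 = 102762$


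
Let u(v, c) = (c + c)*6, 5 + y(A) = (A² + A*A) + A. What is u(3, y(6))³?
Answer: 672221376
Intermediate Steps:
y(A) = -5 + A + 2*A² (y(A) = -5 + ((A² + A*A) + A) = -5 + ((A² + A²) + A) = -5 + (2*A² + A) = -5 + (A + 2*A²) = -5 + A + 2*A²)
u(v, c) = 12*c (u(v, c) = (2*c)*6 = 12*c)
u(3, y(6))³ = (12*(-5 + 6 + 2*6²))³ = (12*(-5 + 6 + 2*36))³ = (12*(-5 + 6 + 72))³ = (12*73)³ = 876³ = 672221376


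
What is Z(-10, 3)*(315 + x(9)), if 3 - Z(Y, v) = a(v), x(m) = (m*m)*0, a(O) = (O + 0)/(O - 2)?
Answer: 0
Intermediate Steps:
a(O) = O/(-2 + O)
x(m) = 0 (x(m) = m²*0 = 0)
Z(Y, v) = 3 - v/(-2 + v)
Z(-10, 3)*(315 + x(9)) = (2*(-3 + 3)/(-2 + 3))*(315 + 0) = (2*0/1)*315 = (2*1*0)*315 = 0*315 = 0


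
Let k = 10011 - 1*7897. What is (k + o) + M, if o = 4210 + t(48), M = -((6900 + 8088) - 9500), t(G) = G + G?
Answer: 932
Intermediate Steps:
t(G) = 2*G
M = -5488 (M = -(14988 - 9500) = -1*5488 = -5488)
k = 2114 (k = 10011 - 7897 = 2114)
o = 4306 (o = 4210 + 2*48 = 4210 + 96 = 4306)
(k + o) + M = (2114 + 4306) - 5488 = 6420 - 5488 = 932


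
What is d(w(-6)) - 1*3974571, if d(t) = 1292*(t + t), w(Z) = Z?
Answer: -3990075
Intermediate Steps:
d(t) = 2584*t (d(t) = 1292*(2*t) = 2584*t)
d(w(-6)) - 1*3974571 = 2584*(-6) - 1*3974571 = -15504 - 3974571 = -3990075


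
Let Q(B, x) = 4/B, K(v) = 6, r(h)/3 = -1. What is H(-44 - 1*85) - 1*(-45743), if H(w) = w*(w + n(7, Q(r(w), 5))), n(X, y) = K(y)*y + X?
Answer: 62513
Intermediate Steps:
r(h) = -3 (r(h) = 3*(-1) = -3)
n(X, y) = X + 6*y (n(X, y) = 6*y + X = X + 6*y)
H(w) = w*(-1 + w) (H(w) = w*(w + (7 + 6*(4/(-3)))) = w*(w + (7 + 6*(4*(-1/3)))) = w*(w + (7 + 6*(-4/3))) = w*(w + (7 - 8)) = w*(w - 1) = w*(-1 + w))
H(-44 - 1*85) - 1*(-45743) = (-44 - 1*85)*(-1 + (-44 - 1*85)) - 1*(-45743) = (-44 - 85)*(-1 + (-44 - 85)) + 45743 = -129*(-1 - 129) + 45743 = -129*(-130) + 45743 = 16770 + 45743 = 62513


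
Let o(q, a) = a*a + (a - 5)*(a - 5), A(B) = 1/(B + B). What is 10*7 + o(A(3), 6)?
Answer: 107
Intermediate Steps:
A(B) = 1/(2*B)
o(q, a) = a² + (-5 + a)² (o(q, a) = a² + (-5 + a)*(-5 + a) = a² + (-5 + a)²)
10*7 + o(A(3), 6) = 10*7 + (6² + (-5 + 6)²) = 70 + (36 + 1²) = 70 + (36 + 1) = 70 + 37 = 107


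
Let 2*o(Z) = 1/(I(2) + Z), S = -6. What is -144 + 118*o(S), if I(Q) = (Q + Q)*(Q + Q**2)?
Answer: -2533/18 ≈ -140.72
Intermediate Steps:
I(Q) = 2*Q*(Q + Q**2) (I(Q) = (2*Q)*(Q + Q**2) = 2*Q*(Q + Q**2))
o(Z) = 1/(2*(24 + Z)) (o(Z) = 1/(2*(2*2**2*(1 + 2) + Z)) = 1/(2*(2*4*3 + Z)) = 1/(2*(24 + Z)))
-144 + 118*o(S) = -144 + 118*(1/(2*(24 - 6))) = -144 + 118*((1/2)/18) = -144 + 118*((1/2)*(1/18)) = -144 + 118*(1/36) = -144 + 59/18 = -2533/18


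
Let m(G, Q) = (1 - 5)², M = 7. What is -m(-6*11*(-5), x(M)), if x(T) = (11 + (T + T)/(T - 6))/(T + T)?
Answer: -16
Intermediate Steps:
x(T) = (11 + 2*T/(-6 + T))/(2*T) (x(T) = (11 + (2*T)/(-6 + T))/((2*T)) = (11 + 2*T/(-6 + T))*(1/(2*T)) = (11 + 2*T/(-6 + T))/(2*T))
m(G, Q) = 16 (m(G, Q) = (-4)² = 16)
-m(-6*11*(-5), x(M)) = -1*16 = -16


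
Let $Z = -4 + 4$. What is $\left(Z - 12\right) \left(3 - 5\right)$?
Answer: $24$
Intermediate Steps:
$Z = 0$
$\left(Z - 12\right) \left(3 - 5\right) = \left(0 - 12\right) \left(3 - 5\right) = \left(-12\right) \left(-2\right) = 24$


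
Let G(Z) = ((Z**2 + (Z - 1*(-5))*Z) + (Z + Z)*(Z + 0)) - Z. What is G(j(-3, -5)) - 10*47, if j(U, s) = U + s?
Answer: -246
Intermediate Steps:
G(Z) = -Z + 3*Z**2 + Z*(5 + Z) (G(Z) = ((Z**2 + (Z + 5)*Z) + (2*Z)*Z) - Z = ((Z**2 + (5 + Z)*Z) + 2*Z**2) - Z = ((Z**2 + Z*(5 + Z)) + 2*Z**2) - Z = (3*Z**2 + Z*(5 + Z)) - Z = -Z + 3*Z**2 + Z*(5 + Z))
G(j(-3, -5)) - 10*47 = 4*(-3 - 5)*(1 + (-3 - 5)) - 10*47 = 4*(-8)*(1 - 8) - 470 = 4*(-8)*(-7) - 470 = 224 - 470 = -246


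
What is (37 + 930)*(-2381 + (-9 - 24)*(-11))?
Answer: -1951406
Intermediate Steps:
(37 + 930)*(-2381 + (-9 - 24)*(-11)) = 967*(-2381 - 33*(-11)) = 967*(-2381 + 363) = 967*(-2018) = -1951406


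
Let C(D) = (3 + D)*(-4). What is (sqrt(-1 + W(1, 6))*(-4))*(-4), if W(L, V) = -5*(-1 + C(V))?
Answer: 32*sqrt(46) ≈ 217.03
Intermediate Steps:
C(D) = -12 - 4*D
W(L, V) = 65 + 20*V (W(L, V) = -5*(-1 + (-12 - 4*V)) = -5*(-13 - 4*V) = 65 + 20*V)
(sqrt(-1 + W(1, 6))*(-4))*(-4) = (sqrt(-1 + (65 + 20*6))*(-4))*(-4) = (sqrt(-1 + (65 + 120))*(-4))*(-4) = (sqrt(-1 + 185)*(-4))*(-4) = (sqrt(184)*(-4))*(-4) = ((2*sqrt(46))*(-4))*(-4) = -8*sqrt(46)*(-4) = 32*sqrt(46)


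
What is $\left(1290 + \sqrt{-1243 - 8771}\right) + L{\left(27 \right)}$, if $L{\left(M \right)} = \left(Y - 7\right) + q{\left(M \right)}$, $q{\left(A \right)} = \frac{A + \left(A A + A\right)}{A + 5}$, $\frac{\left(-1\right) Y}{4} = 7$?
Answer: $\frac{40943}{32} + i \sqrt{10014} \approx 1279.5 + 100.07 i$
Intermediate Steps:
$Y = -28$ ($Y = \left(-4\right) 7 = -28$)
$q{\left(A \right)} = \frac{A^{2} + 2 A}{5 + A}$ ($q{\left(A \right)} = \frac{A + \left(A^{2} + A\right)}{5 + A} = \frac{A + \left(A + A^{2}\right)}{5 + A} = \frac{A^{2} + 2 A}{5 + A}$)
$L{\left(M \right)} = -35 + \frac{M \left(2 + M\right)}{5 + M}$ ($L{\left(M \right)} = \left(-28 - 7\right) + \frac{M \left(2 + M\right)}{5 + M} = -35 + \frac{M \left(2 + M\right)}{5 + M}$)
$\left(1290 + \sqrt{-1243 - 8771}\right) + L{\left(27 \right)} = \left(1290 + \sqrt{-1243 - 8771}\right) + \frac{-175 + 27^{2} - 891}{5 + 27} = \left(1290 + \sqrt{-10014}\right) + \frac{-175 + 729 - 891}{32} = \left(1290 + i \sqrt{10014}\right) + \frac{1}{32} \left(-337\right) = \left(1290 + i \sqrt{10014}\right) - \frac{337}{32} = \frac{40943}{32} + i \sqrt{10014}$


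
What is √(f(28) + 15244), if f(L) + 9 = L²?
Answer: √16019 ≈ 126.57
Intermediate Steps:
f(L) = -9 + L²
√(f(28) + 15244) = √((-9 + 28²) + 15244) = √((-9 + 784) + 15244) = √(775 + 15244) = √16019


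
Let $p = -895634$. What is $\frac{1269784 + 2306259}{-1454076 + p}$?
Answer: $- \frac{3576043}{2349710} \approx -1.5219$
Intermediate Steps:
$\frac{1269784 + 2306259}{-1454076 + p} = \frac{1269784 + 2306259}{-1454076 - 895634} = \frac{3576043}{-2349710} = 3576043 \left(- \frac{1}{2349710}\right) = - \frac{3576043}{2349710}$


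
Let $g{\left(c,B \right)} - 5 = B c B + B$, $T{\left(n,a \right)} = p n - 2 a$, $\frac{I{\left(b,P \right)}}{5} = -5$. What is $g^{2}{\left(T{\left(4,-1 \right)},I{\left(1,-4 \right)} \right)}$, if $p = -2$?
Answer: $14212900$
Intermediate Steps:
$I{\left(b,P \right)} = -25$ ($I{\left(b,P \right)} = 5 \left(-5\right) = -25$)
$T{\left(n,a \right)} = - 2 a - 2 n$ ($T{\left(n,a \right)} = - 2 n - 2 a = - 2 a - 2 n$)
$g{\left(c,B \right)} = 5 + B + c B^{2}$ ($g{\left(c,B \right)} = 5 + \left(B c B + B\right) = 5 + \left(c B^{2} + B\right) = 5 + \left(B + c B^{2}\right) = 5 + B + c B^{2}$)
$g^{2}{\left(T{\left(4,-1 \right)},I{\left(1,-4 \right)} \right)} = \left(5 - 25 + \left(\left(-2\right) \left(-1\right) - 8\right) \left(-25\right)^{2}\right)^{2} = \left(5 - 25 + \left(2 - 8\right) 625\right)^{2} = \left(5 - 25 - 3750\right)^{2} = \left(-3770\right)^{2} = 14212900$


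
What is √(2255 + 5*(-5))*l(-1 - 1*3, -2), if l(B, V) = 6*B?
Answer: -24*√2230 ≈ -1133.3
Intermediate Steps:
√(2255 + 5*(-5))*l(-1 - 1*3, -2) = √(2255 + 5*(-5))*(6*(-1 - 1*3)) = √(2255 - 25)*(6*(-1 - 3)) = √2230*(6*(-4)) = √2230*(-24) = -24*√2230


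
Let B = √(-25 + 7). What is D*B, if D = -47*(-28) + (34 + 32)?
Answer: 4146*I*√2 ≈ 5863.3*I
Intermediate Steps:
B = 3*I*√2 (B = √(-18) = 3*I*√2 ≈ 4.2426*I)
D = 1382 (D = 1316 + 66 = 1382)
D*B = 1382*(3*I*√2) = 4146*I*√2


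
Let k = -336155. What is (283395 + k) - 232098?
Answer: -284858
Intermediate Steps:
(283395 + k) - 232098 = (283395 - 336155) - 232098 = -52760 - 232098 = -284858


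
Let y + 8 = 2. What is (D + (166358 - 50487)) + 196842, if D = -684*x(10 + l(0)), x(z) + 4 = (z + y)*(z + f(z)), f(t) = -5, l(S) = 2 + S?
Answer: 286721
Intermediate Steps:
y = -6 (y = -8 + 2 = -6)
x(z) = -4 + (-6 + z)*(-5 + z) (x(z) = -4 + (z - 6)*(z - 5) = -4 + (-6 + z)*(-5 + z))
D = -25992 (D = -684*(26 + (10 + (2 + 0))² - 11*(10 + (2 + 0))) = -684*(26 + (10 + 2)² - 11*(10 + 2)) = -684*(26 + 12² - 11*12) = -684*(26 + 144 - 132) = -684*38 = -25992)
(D + (166358 - 50487)) + 196842 = (-25992 + (166358 - 50487)) + 196842 = (-25992 + 115871) + 196842 = 89879 + 196842 = 286721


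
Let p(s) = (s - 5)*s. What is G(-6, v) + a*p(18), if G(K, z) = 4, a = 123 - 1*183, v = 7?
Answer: -14036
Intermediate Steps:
a = -60 (a = 123 - 183 = -60)
p(s) = s*(-5 + s) (p(s) = (-5 + s)*s = s*(-5 + s))
G(-6, v) + a*p(18) = 4 - 1080*(-5 + 18) = 4 - 1080*13 = 4 - 60*234 = 4 - 14040 = -14036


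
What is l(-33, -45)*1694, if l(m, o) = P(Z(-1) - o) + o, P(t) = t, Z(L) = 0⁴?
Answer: 0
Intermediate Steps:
Z(L) = 0
l(m, o) = 0 (l(m, o) = (0 - o) + o = -o + o = 0)
l(-33, -45)*1694 = 0*1694 = 0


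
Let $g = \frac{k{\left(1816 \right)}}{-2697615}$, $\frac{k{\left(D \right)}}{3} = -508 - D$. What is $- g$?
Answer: $- \frac{2324}{899205} \approx -0.0025845$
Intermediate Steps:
$k{\left(D \right)} = -1524 - 3 D$ ($k{\left(D \right)} = 3 \left(-508 - D\right) = -1524 - 3 D$)
$g = \frac{2324}{899205}$ ($g = \frac{-1524 - 5448}{-2697615} = \left(-1524 - 5448\right) \left(- \frac{1}{2697615}\right) = \left(-6972\right) \left(- \frac{1}{2697615}\right) = \frac{2324}{899205} \approx 0.0025845$)
$- g = \left(-1\right) \frac{2324}{899205} = - \frac{2324}{899205}$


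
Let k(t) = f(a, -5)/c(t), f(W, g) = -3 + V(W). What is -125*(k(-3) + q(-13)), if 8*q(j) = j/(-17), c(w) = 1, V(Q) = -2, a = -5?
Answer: 83375/136 ≈ 613.05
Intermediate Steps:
f(W, g) = -5 (f(W, g) = -3 - 2 = -5)
q(j) = -j/136 (q(j) = (j/(-17))/8 = (j*(-1/17))/8 = (-j/17)/8 = -j/136)
k(t) = -5 (k(t) = -5/1 = -5*1 = -5)
-125*(k(-3) + q(-13)) = -125*(-5 - 1/136*(-13)) = -125*(-5 + 13/136) = -125*(-667/136) = 83375/136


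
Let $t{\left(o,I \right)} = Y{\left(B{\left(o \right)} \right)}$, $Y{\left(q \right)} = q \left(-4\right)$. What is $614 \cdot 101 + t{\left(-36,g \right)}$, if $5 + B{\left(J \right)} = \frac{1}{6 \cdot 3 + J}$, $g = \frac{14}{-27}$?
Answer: $\frac{558308}{9} \approx 62034.0$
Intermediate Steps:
$g = - \frac{14}{27}$ ($g = 14 \left(- \frac{1}{27}\right) = - \frac{14}{27} \approx -0.51852$)
$B{\left(J \right)} = -5 + \frac{1}{18 + J}$ ($B{\left(J \right)} = -5 + \frac{1}{6 \cdot 3 + J} = -5 + \frac{1}{18 + J}$)
$Y{\left(q \right)} = - 4 q$
$t{\left(o,I \right)} = - \frac{4 \left(-89 - 5 o\right)}{18 + o}$ ($t{\left(o,I \right)} = - 4 \frac{-89 - 5 o}{18 + o} = - \frac{4 \left(-89 - 5 o\right)}{18 + o}$)
$614 \cdot 101 + t{\left(-36,g \right)} = 614 \cdot 101 + \frac{4 \left(89 + 5 \left(-36\right)\right)}{18 - 36} = 62014 + \frac{4 \left(89 - 180\right)}{-18} = 62014 + 4 \left(- \frac{1}{18}\right) \left(-91\right) = 62014 + \frac{182}{9} = \frac{558308}{9}$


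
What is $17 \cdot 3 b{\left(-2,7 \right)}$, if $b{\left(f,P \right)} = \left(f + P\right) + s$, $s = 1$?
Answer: $306$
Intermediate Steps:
$b{\left(f,P \right)} = 1 + P + f$ ($b{\left(f,P \right)} = \left(f + P\right) + 1 = \left(P + f\right) + 1 = 1 + P + f$)
$17 \cdot 3 b{\left(-2,7 \right)} = 17 \cdot 3 \left(1 + 7 - 2\right) = 51 \cdot 6 = 306$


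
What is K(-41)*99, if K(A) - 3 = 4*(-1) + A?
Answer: -4158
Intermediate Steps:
K(A) = -1 + A (K(A) = 3 + (4*(-1) + A) = 3 + (-4 + A) = -1 + A)
K(-41)*99 = (-1 - 41)*99 = -42*99 = -4158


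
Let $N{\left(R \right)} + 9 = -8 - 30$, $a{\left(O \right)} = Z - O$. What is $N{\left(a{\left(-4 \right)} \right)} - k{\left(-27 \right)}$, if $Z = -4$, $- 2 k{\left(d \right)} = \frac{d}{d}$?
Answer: $- \frac{93}{2} \approx -46.5$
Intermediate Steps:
$k{\left(d \right)} = - \frac{1}{2}$ ($k{\left(d \right)} = - \frac{d \frac{1}{d}}{2} = \left(- \frac{1}{2}\right) 1 = - \frac{1}{2}$)
$a{\left(O \right)} = -4 - O$
$N{\left(R \right)} = -47$ ($N{\left(R \right)} = -9 - 38 = -47$)
$N{\left(a{\left(-4 \right)} \right)} - k{\left(-27 \right)} = -47 - - \frac{1}{2} = -47 + \frac{1}{2} = - \frac{93}{2}$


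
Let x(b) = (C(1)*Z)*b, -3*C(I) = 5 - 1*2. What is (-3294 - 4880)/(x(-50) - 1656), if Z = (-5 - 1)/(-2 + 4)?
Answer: 4087/903 ≈ 4.5260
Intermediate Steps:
C(I) = -1 (C(I) = -(5 - 1*2)/3 = -(5 - 2)/3 = -⅓*3 = -1)
Z = -3 (Z = -6/2 = -6*½ = -3)
x(b) = 3*b (x(b) = (-1*(-3))*b = 3*b)
(-3294 - 4880)/(x(-50) - 1656) = (-3294 - 4880)/(3*(-50) - 1656) = -8174/(-150 - 1656) = -8174/(-1806) = -8174*(-1/1806) = 4087/903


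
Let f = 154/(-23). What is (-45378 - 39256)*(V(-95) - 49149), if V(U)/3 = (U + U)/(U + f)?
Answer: 9728373702234/2339 ≈ 4.1592e+9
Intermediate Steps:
f = -154/23 (f = 154*(-1/23) = -154/23 ≈ -6.6956)
V(U) = 6*U/(-154/23 + U) (V(U) = 3*((U + U)/(U - 154/23)) = 3*((2*U)/(-154/23 + U)) = 3*(2*U/(-154/23 + U)) = 6*U/(-154/23 + U))
(-45378 - 39256)*(V(-95) - 49149) = (-45378 - 39256)*(138*(-95)/(-154 + 23*(-95)) - 49149) = -84634*(138*(-95)/(-154 - 2185) - 49149) = -84634*(138*(-95)/(-2339) - 49149) = -84634*(138*(-95)*(-1/2339) - 49149) = -84634*(13110/2339 - 49149) = -84634*(-114946401/2339) = 9728373702234/2339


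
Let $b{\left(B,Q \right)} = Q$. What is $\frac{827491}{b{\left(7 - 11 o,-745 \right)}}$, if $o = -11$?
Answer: $- \frac{827491}{745} \approx -1110.7$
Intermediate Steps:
$\frac{827491}{b{\left(7 - 11 o,-745 \right)}} = \frac{827491}{-745} = 827491 \left(- \frac{1}{745}\right) = - \frac{827491}{745}$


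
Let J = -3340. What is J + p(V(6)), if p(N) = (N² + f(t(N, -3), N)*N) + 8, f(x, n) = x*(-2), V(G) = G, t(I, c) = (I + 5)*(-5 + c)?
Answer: -2240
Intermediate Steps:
t(I, c) = (-5 + c)*(5 + I) (t(I, c) = (5 + I)*(-5 + c) = (-5 + c)*(5 + I))
f(x, n) = -2*x
p(N) = 8 + N² + N*(80 + 16*N) (p(N) = (N² + (-2*(-25 - 5*N + 5*(-3) + N*(-3)))*N) + 8 = (N² + (-2*(-25 - 5*N - 15 - 3*N))*N) + 8 = (N² + (-2*(-40 - 8*N))*N) + 8 = (N² + (80 + 16*N)*N) + 8 = (N² + N*(80 + 16*N)) + 8 = 8 + N² + N*(80 + 16*N))
J + p(V(6)) = -3340 + (8 + 17*6² + 80*6) = -3340 + (8 + 17*36 + 480) = -3340 + (8 + 612 + 480) = -3340 + 1100 = -2240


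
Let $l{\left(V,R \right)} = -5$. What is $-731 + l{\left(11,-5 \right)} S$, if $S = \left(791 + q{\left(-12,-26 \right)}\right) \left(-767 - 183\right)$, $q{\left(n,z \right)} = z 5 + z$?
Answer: $3015519$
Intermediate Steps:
$q{\left(n,z \right)} = 6 z$ ($q{\left(n,z \right)} = 5 z + z = 6 z$)
$S = -603250$ ($S = \left(791 + 6 \left(-26\right)\right) \left(-767 - 183\right) = \left(791 - 156\right) \left(-950\right) = 635 \left(-950\right) = -603250$)
$-731 + l{\left(11,-5 \right)} S = -731 - -3016250 = -731 + 3016250 = 3015519$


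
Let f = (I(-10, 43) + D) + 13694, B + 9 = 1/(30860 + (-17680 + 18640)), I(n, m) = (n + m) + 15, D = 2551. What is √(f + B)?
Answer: √4121937988355/15910 ≈ 127.61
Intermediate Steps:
I(n, m) = 15 + m + n (I(n, m) = (m + n) + 15 = 15 + m + n)
B = -286379/31820 (B = -9 + 1/(30860 + (-17680 + 18640)) = -9 + 1/(30860 + 960) = -9 + 1/31820 = -286379/31820 ≈ -9.0000)
f = 16293 (f = ((15 + 43 - 10) + 2551) + 13694 = (48 + 2551) + 13694 = 2599 + 13694 = 16293)
√(f + B) = √(16293 - 286379/31820) = √(518156881/31820) = √4121937988355/15910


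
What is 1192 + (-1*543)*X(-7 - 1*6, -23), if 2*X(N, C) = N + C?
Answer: 10966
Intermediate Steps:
X(N, C) = C/2 + N/2 (X(N, C) = (N + C)/2 = (C + N)/2 = C/2 + N/2)
1192 + (-1*543)*X(-7 - 1*6, -23) = 1192 + (-1*543)*((½)*(-23) + (-7 - 1*6)/2) = 1192 - 543*(-23/2 + (-7 - 6)/2) = 1192 - 543*(-23/2 + (½)*(-13)) = 1192 - 543*(-23/2 - 13/2) = 1192 - 543*(-18) = 1192 + 9774 = 10966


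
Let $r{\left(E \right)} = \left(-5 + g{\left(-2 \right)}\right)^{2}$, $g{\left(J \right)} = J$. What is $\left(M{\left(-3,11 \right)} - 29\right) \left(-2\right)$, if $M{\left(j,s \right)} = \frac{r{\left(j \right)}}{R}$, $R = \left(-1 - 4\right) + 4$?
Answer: $156$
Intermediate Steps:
$r{\left(E \right)} = 49$ ($r{\left(E \right)} = \left(-5 - 2\right)^{2} = \left(-7\right)^{2} = 49$)
$R = -1$ ($R = -5 + 4 = -1$)
$M{\left(j,s \right)} = -49$ ($M{\left(j,s \right)} = \frac{49}{-1} = 49 \left(-1\right) = -49$)
$\left(M{\left(-3,11 \right)} - 29\right) \left(-2\right) = \left(-49 - 29\right) \left(-2\right) = \left(-78\right) \left(-2\right) = 156$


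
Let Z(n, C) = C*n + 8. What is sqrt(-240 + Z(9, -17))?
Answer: I*sqrt(385) ≈ 19.621*I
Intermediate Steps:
Z(n, C) = 8 + C*n
sqrt(-240 + Z(9, -17)) = sqrt(-240 + (8 - 17*9)) = sqrt(-240 + (8 - 153)) = sqrt(-240 - 145) = sqrt(-385) = I*sqrt(385)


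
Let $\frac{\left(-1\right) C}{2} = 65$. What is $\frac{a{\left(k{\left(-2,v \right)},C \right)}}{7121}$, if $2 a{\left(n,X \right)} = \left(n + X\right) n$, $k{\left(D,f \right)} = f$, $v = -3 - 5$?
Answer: $\frac{552}{7121} \approx 0.077517$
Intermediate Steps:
$C = -130$ ($C = \left(-2\right) 65 = -130$)
$v = -8$ ($v = -3 - 5 = -8$)
$a{\left(n,X \right)} = \frac{n \left(X + n\right)}{2}$ ($a{\left(n,X \right)} = \frac{\left(n + X\right) n}{2} = \frac{\left(X + n\right) n}{2} = \frac{n \left(X + n\right)}{2}$)
$\frac{a{\left(k{\left(-2,v \right)},C \right)}}{7121} = \frac{\frac{1}{2} \left(-8\right) \left(-130 - 8\right)}{7121} = \frac{1}{2} \left(-8\right) \left(-138\right) \frac{1}{7121} = 552 \cdot \frac{1}{7121} = \frac{552}{7121}$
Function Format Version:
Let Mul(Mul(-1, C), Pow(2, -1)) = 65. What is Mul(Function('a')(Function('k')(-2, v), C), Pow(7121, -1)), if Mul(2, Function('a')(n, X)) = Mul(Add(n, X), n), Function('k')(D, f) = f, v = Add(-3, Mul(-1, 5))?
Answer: Rational(552, 7121) ≈ 0.077517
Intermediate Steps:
C = -130 (C = Mul(-2, 65) = -130)
v = -8 (v = Add(-3, -5) = -8)
Function('a')(n, X) = Mul(Rational(1, 2), n, Add(X, n)) (Function('a')(n, X) = Mul(Rational(1, 2), Mul(Add(n, X), n)) = Mul(Rational(1, 2), Mul(Add(X, n), n)) = Mul(Rational(1, 2), Mul(n, Add(X, n))) = Mul(Rational(1, 2), n, Add(X, n)))
Mul(Function('a')(Function('k')(-2, v), C), Pow(7121, -1)) = Mul(Mul(Rational(1, 2), -8, Add(-130, -8)), Pow(7121, -1)) = Mul(Mul(Rational(1, 2), -8, -138), Rational(1, 7121)) = Mul(552, Rational(1, 7121)) = Rational(552, 7121)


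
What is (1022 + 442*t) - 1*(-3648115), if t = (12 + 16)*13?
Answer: 3810025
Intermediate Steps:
t = 364 (t = 28*13 = 364)
(1022 + 442*t) - 1*(-3648115) = (1022 + 442*364) - 1*(-3648115) = (1022 + 160888) + 3648115 = 161910 + 3648115 = 3810025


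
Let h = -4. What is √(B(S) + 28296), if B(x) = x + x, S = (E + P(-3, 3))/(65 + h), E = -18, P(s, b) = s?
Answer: √105286854/61 ≈ 168.21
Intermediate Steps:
S = -21/61 (S = (-18 - 3)/(65 - 4) = -21/61 ≈ -0.34426)
B(x) = 2*x
√(B(S) + 28296) = √(2*(-21/61) + 28296) = √(-42/61 + 28296) = √(1726014/61) = √105286854/61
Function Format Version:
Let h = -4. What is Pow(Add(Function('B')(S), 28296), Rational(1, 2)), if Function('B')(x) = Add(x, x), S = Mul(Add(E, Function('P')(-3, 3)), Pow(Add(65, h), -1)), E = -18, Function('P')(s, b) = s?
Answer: Mul(Rational(1, 61), Pow(105286854, Rational(1, 2))) ≈ 168.21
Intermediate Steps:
S = Rational(-21, 61) (S = Mul(Add(-18, -3), Pow(Add(65, -4), -1)) = Mul(-21, Pow(61, -1)) = Mul(-21, Rational(1, 61)) = Rational(-21, 61) ≈ -0.34426)
Function('B')(x) = Mul(2, x)
Pow(Add(Function('B')(S), 28296), Rational(1, 2)) = Pow(Add(Mul(2, Rational(-21, 61)), 28296), Rational(1, 2)) = Pow(Add(Rational(-42, 61), 28296), Rational(1, 2)) = Pow(Rational(1726014, 61), Rational(1, 2)) = Mul(Rational(1, 61), Pow(105286854, Rational(1, 2)))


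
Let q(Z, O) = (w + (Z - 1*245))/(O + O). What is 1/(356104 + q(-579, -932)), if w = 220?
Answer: 466/165944615 ≈ 2.8082e-6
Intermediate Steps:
q(Z, O) = (-25 + Z)/(2*O) (q(Z, O) = (220 + (Z - 1*245))/(O + O) = (220 + (Z - 245))/((2*O)) = (220 + (-245 + Z))*(1/(2*O)) = (-25 + Z)*(1/(2*O)) = (-25 + Z)/(2*O))
1/(356104 + q(-579, -932)) = 1/(356104 + (½)*(-25 - 579)/(-932)) = 1/(356104 + (½)*(-1/932)*(-604)) = 1/(356104 + 151/466) = 1/(165944615/466) = 466/165944615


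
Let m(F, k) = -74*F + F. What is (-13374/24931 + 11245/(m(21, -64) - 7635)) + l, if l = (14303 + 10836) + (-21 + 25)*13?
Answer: 5757438613001/228567408 ≈ 25189.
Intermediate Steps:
m(F, k) = -73*F
l = 25191 (l = 25139 + 4*13 = 25139 + 52 = 25191)
(-13374/24931 + 11245/(m(21, -64) - 7635)) + l = (-13374/24931 + 11245/(-73*21 - 7635)) + 25191 = (-13374*1/24931 + 11245/(-1533 - 7635)) + 25191 = (-13374/24931 + 11245/(-9168)) + 25191 = (-13374/24931 + 11245*(-1/9168)) + 25191 = (-13374/24931 - 11245/9168) + 25191 = -402961927/228567408 + 25191 = 5757438613001/228567408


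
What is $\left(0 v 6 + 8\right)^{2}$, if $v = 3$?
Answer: $64$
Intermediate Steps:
$\left(0 v 6 + 8\right)^{2} = \left(0 \cdot 3 \cdot 6 + 8\right)^{2} = \left(0 \cdot 6 + 8\right)^{2} = \left(0 + 8\right)^{2} = 8^{2} = 64$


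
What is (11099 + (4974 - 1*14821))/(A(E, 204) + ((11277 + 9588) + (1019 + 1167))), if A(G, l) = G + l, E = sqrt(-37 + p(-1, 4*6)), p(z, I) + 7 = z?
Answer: 2911526/54079507 - 1878*I*sqrt(5)/270397535 ≈ 0.053838 - 1.553e-5*I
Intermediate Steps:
p(z, I) = -7 + z
E = 3*I*sqrt(5) (E = sqrt(-37 + (-7 - 1)) = sqrt(-37 - 8) = sqrt(-45) = 3*I*sqrt(5) ≈ 6.7082*I)
(11099 + (4974 - 1*14821))/(A(E, 204) + ((11277 + 9588) + (1019 + 1167))) = (11099 + (4974 - 1*14821))/((3*I*sqrt(5) + 204) + ((11277 + 9588) + (1019 + 1167))) = (11099 + (4974 - 14821))/((204 + 3*I*sqrt(5)) + (20865 + 2186)) = (11099 - 9847)/((204 + 3*I*sqrt(5)) + 23051) = 1252/(23255 + 3*I*sqrt(5))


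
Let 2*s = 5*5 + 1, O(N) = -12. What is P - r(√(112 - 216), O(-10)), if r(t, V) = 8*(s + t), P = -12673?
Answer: -12777 - 16*I*√26 ≈ -12777.0 - 81.584*I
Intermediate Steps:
s = 13 (s = (5*5 + 1)/2 = (25 + 1)/2 = (½)*26 = 13)
r(t, V) = 104 + 8*t (r(t, V) = 8*(13 + t) = 104 + 8*t)
P - r(√(112 - 216), O(-10)) = -12673 - (104 + 8*√(112 - 216)) = -12673 - (104 + 8*√(-104)) = -12673 - (104 + 8*(2*I*√26)) = -12673 - (104 + 16*I*√26) = -12673 + (-104 - 16*I*√26) = -12777 - 16*I*√26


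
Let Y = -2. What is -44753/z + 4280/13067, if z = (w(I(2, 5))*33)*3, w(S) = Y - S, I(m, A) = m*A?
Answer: 589872091/15523596 ≈ 37.998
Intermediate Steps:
I(m, A) = A*m
w(S) = -2 - S
z = -1188 (z = ((-2 - 5*2)*33)*3 = ((-2 - 1*10)*33)*3 = ((-2 - 10)*33)*3 = -12*33*3 = -396*3 = -1188)
-44753/z + 4280/13067 = -44753/(-1188) + 4280/13067 = -44753*(-1/1188) + 4280*(1/13067) = 44753/1188 + 4280/13067 = 589872091/15523596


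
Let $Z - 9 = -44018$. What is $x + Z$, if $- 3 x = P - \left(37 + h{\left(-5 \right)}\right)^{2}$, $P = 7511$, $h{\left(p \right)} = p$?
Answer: $- \frac{138514}{3} \approx -46171.0$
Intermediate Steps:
$Z = -44009$ ($Z = 9 - 44018 = -44009$)
$x = - \frac{6487}{3}$ ($x = - \frac{7511 - \left(37 - 5\right)^{2}}{3} = - \frac{7511 - 32^{2}}{3} = - \frac{7511 - 1024}{3} = \left(- \frac{1}{3}\right) 6487 = - \frac{6487}{3} \approx -2162.3$)
$x + Z = - \frac{6487}{3} - 44009 = - \frac{138514}{3}$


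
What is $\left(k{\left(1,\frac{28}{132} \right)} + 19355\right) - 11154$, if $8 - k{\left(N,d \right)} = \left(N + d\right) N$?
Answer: $\frac{270857}{33} \approx 8207.8$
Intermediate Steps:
$k{\left(N,d \right)} = 8 - N \left(N + d\right)$ ($k{\left(N,d \right)} = 8 - \left(N + d\right) N = 8 - N \left(N + d\right)$)
$\left(k{\left(1,\frac{28}{132} \right)} + 19355\right) - 11154 = \left(\left(8 - 1^{2} - 1 \cdot \frac{28}{132}\right) + 19355\right) - 11154 = \left(\left(8 - 1 - 1 \cdot 28 \cdot \frac{1}{132}\right) + 19355\right) - 11154 = \left(\left(8 - 1 - 1 \cdot \frac{7}{33}\right) + 19355\right) - 11154 = \left(\left(8 - 1 - \frac{7}{33}\right) + 19355\right) - 11154 = \left(\frac{224}{33} + 19355\right) - 11154 = \frac{638939}{33} - 11154 = \frac{270857}{33}$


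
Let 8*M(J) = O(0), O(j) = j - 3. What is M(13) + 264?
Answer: 2109/8 ≈ 263.63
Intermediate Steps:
O(j) = -3 + j
M(J) = -3/8 (M(J) = (-3 + 0)/8 = (1/8)*(-3) = -3/8)
M(13) + 264 = -3/8 + 264 = 2109/8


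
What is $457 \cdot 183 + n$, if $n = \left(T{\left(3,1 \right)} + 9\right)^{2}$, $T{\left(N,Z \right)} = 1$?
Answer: $83731$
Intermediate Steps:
$n = 100$ ($n = \left(1 + 9\right)^{2} = 10^{2} = 100$)
$457 \cdot 183 + n = 457 \cdot 183 + 100 = 83631 + 100 = 83731$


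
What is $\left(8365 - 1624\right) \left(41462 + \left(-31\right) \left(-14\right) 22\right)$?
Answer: $343858410$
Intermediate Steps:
$\left(8365 - 1624\right) \left(41462 + \left(-31\right) \left(-14\right) 22\right) = 6741 \left(41462 + 434 \cdot 22\right) = 6741 \left(41462 + 9548\right) = 6741 \cdot 51010 = 343858410$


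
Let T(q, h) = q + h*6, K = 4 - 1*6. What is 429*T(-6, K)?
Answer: -7722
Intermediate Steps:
K = -2 (K = 4 - 6 = -2)
T(q, h) = q + 6*h
429*T(-6, K) = 429*(-6 + 6*(-2)) = 429*(-6 - 12) = 429*(-18) = -7722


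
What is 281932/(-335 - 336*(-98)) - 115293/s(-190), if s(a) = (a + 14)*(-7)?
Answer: -310036775/3650416 ≈ -84.932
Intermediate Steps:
s(a) = -98 - 7*a (s(a) = (14 + a)*(-7) = -98 - 7*a)
281932/(-335 - 336*(-98)) - 115293/s(-190) = 281932/(-335 - 336*(-98)) - 115293/(-98 - 7*(-190)) = 281932/(-335 + 32928) - 115293/(-98 + 1330) = 281932/32593 - 115293/1232 = -310036775/3650416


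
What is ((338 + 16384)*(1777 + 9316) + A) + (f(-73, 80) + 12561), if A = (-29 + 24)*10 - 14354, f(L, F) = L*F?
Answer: 185489463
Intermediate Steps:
f(L, F) = F*L
A = -14404 (A = -5*10 - 14354 = -50 - 14354 = -14404)
((338 + 16384)*(1777 + 9316) + A) + (f(-73, 80) + 12561) = ((338 + 16384)*(1777 + 9316) - 14404) + (80*(-73) + 12561) = (16722*11093 - 14404) + (-5840 + 12561) = (185497146 - 14404) + 6721 = 185482742 + 6721 = 185489463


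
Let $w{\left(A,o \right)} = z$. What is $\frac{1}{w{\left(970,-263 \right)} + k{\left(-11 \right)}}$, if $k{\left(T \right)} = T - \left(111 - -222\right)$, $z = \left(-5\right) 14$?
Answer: $- \frac{1}{414} \approx -0.0024155$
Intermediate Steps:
$z = -70$
$w{\left(A,o \right)} = -70$
$k{\left(T \right)} = -333 + T$ ($k{\left(T \right)} = T - \left(111 + 222\right) = T - 333 = -333 + T$)
$\frac{1}{w{\left(970,-263 \right)} + k{\left(-11 \right)}} = \frac{1}{-70 - 344} = \frac{1}{-414} = - \frac{1}{414}$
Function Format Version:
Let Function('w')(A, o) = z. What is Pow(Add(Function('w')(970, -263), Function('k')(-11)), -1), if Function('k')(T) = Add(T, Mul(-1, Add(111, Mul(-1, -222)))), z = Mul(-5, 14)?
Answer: Rational(-1, 414) ≈ -0.0024155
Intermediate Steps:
z = -70
Function('w')(A, o) = -70
Function('k')(T) = Add(-333, T) (Function('k')(T) = Add(T, Mul(-1, Add(111, 222))) = Add(T, Mul(-1, 333)) = Add(T, -333) = Add(-333, T))
Pow(Add(Function('w')(970, -263), Function('k')(-11)), -1) = Pow(Add(-70, Add(-333, -11)), -1) = Pow(Add(-70, -344), -1) = Pow(-414, -1) = Rational(-1, 414)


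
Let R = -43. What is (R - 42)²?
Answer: 7225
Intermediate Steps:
(R - 42)² = (-43 - 42)² = (-85)² = 7225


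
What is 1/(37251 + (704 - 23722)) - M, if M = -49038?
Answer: 697957855/14233 ≈ 49038.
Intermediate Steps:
1/(37251 + (704 - 23722)) - M = 1/(37251 + (704 - 23722)) - 1*(-49038) = 1/(37251 - 23018) + 49038 = 1/14233 + 49038 = 697957855/14233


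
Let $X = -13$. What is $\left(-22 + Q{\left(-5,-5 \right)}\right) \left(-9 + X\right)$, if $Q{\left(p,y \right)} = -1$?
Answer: $506$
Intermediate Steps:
$\left(-22 + Q{\left(-5,-5 \right)}\right) \left(-9 + X\right) = \left(-22 - 1\right) \left(-9 - 13\right) = \left(-23\right) \left(-22\right) = 506$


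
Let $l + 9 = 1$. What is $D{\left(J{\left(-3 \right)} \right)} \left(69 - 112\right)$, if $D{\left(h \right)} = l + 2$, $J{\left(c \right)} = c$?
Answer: $258$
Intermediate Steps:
$l = -8$ ($l = -9 + 1 = -8$)
$D{\left(h \right)} = -6$ ($D{\left(h \right)} = -8 + 2 = -6$)
$D{\left(J{\left(-3 \right)} \right)} \left(69 - 112\right) = - 6 \left(69 - 112\right) = \left(-6\right) \left(-43\right) = 258$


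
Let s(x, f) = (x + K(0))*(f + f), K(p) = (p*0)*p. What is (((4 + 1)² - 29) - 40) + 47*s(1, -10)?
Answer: -984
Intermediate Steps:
K(p) = 0 (K(p) = 0*p = 0)
s(x, f) = 2*f*x (s(x, f) = (x + 0)*(f + f) = x*(2*f) = 2*f*x)
(((4 + 1)² - 29) - 40) + 47*s(1, -10) = (((4 + 1)² - 29) - 40) + 47*(2*(-10)*1) = ((5² - 29) - 40) + 47*(-20) = ((25 - 29) - 40) - 940 = (-4 - 40) - 940 = -44 - 940 = -984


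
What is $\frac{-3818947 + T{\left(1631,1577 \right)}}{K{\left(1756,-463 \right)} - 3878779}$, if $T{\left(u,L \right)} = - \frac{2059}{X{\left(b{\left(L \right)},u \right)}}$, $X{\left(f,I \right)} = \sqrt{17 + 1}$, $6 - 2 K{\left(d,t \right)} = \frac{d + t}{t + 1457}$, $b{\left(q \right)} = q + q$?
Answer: $\frac{7592066636}{7711007981} + \frac{2046646 \sqrt{2}}{23133023943} \approx 0.9847$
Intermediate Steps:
$b{\left(q \right)} = 2 q$
$K{\left(d,t \right)} = 3 - \frac{d + t}{2 \left(1457 + t\right)}$ ($K{\left(d,t \right)} = 3 - \frac{\left(d + t\right) \frac{1}{t + 1457}}{2} = 3 - \frac{\left(d + t\right) \frac{1}{1457 + t}}{2} = 3 - \frac{\frac{1}{1457 + t} \left(d + t\right)}{2} = 3 - \frac{d + t}{2 \left(1457 + t\right)}$)
$X{\left(f,I \right)} = 3 \sqrt{2}$ ($X{\left(f,I \right)} = \sqrt{18} = 3 \sqrt{2}$)
$T{\left(u,L \right)} = - \frac{2059 \sqrt{2}}{6}$ ($T{\left(u,L \right)} = - \frac{2059}{3 \sqrt{2}} = - 2059 \frac{\sqrt{2}}{6} = - \frac{2059 \sqrt{2}}{6}$)
$\frac{-3818947 + T{\left(1631,1577 \right)}}{K{\left(1756,-463 \right)} - 3878779} = \frac{-3818947 - \frac{2059 \sqrt{2}}{6}}{\frac{8742 - 1756 + 5 \left(-463\right)}{2 \left(1457 - 463\right)} - 3878779} = \frac{-3818947 - \frac{2059 \sqrt{2}}{6}}{\frac{8742 - 1756 - 2315}{2 \cdot 994} - 3878779} = \frac{-3818947 - \frac{2059 \sqrt{2}}{6}}{\frac{1}{2} \cdot \frac{1}{994} \cdot 4671 - 3878779} = \frac{-3818947 - \frac{2059 \sqrt{2}}{6}}{\frac{4671}{1988} - 3878779} = \frac{-3818947 - \frac{2059 \sqrt{2}}{6}}{- \frac{7711007981}{1988}} = \left(-3818947 - \frac{2059 \sqrt{2}}{6}\right) \left(- \frac{1988}{7711007981}\right) = \frac{7592066636}{7711007981} + \frac{2046646 \sqrt{2}}{23133023943}$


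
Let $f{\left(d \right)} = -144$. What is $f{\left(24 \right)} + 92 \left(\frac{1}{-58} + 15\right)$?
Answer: $\frac{35798}{29} \approx 1234.4$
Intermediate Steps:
$f{\left(24 \right)} + 92 \left(\frac{1}{-58} + 15\right) = -144 + 92 \left(\frac{1}{-58} + 15\right) = -144 + 92 \left(- \frac{1}{58} + 15\right) = -144 + 92 \cdot \frac{869}{58} = -144 + \frac{39974}{29} = \frac{35798}{29}$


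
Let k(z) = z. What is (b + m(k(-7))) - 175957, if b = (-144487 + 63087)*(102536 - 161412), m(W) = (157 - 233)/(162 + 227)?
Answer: 1864216542251/389 ≈ 4.7923e+9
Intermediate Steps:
m(W) = -76/389
b = 4792506400 (b = -81400*(-58876) = 4792506400)
(b + m(k(-7))) - 175957 = (4792506400 - 76/389) - 175957 = 1864284989524/389 - 175957 = 1864216542251/389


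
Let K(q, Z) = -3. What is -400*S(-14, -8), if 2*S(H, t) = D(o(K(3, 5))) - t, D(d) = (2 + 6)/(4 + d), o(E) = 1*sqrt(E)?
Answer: 1600*(-sqrt(3) + 5*I)/(sqrt(3) - 4*I) ≈ -1936.8 + 145.86*I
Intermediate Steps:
o(E) = sqrt(E)
D(d) = 8/(4 + d)
S(H, t) = 4/(4 + I*sqrt(3)) - t/2 (S(H, t) = (8/(4 + sqrt(-3)) - t)/2 = (8/(4 + I*sqrt(3)) - t)/2 = (-t + 8/(4 + I*sqrt(3)))/2 = 4/(4 + I*sqrt(3)) - t/2)
-400*S(-14, -8) = -400*(16/19 - 1/2*(-8) - 4*I*sqrt(3)/19) = -400*(16/19 + 4 - 4*I*sqrt(3)/19) = -400*(92/19 - 4*I*sqrt(3)/19) = -36800/19 + 1600*I*sqrt(3)/19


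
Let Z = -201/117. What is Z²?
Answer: 4489/1521 ≈ 2.9513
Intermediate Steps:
Z = -67/39 (Z = -201*1/117 = -67/39 ≈ -1.7179)
Z² = (-67/39)² = 4489/1521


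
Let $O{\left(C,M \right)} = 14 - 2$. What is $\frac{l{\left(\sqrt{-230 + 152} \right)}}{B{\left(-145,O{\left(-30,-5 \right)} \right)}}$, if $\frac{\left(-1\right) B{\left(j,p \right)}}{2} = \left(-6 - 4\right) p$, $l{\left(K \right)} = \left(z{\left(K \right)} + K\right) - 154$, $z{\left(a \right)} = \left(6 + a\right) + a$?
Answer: $- \frac{37}{60} + \frac{i \sqrt{78}}{80} \approx -0.61667 + 0.1104 i$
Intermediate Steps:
$z{\left(a \right)} = 6 + 2 a$
$O{\left(C,M \right)} = 12$
$l{\left(K \right)} = -148 + 3 K$ ($l{\left(K \right)} = \left(\left(6 + 2 K\right) + K\right) - 154 = \left(6 + 3 K\right) - 154 = -148 + 3 K$)
$B{\left(j,p \right)} = 20 p$ ($B{\left(j,p \right)} = - 2 \left(-6 - 4\right) p = - 2 \left(- 10 p\right) = 20 p$)
$\frac{l{\left(\sqrt{-230 + 152} \right)}}{B{\left(-145,O{\left(-30,-5 \right)} \right)}} = \frac{-148 + 3 \sqrt{-230 + 152}}{20 \cdot 12} = \frac{-148 + 3 \sqrt{-78}}{240} = \left(-148 + 3 i \sqrt{78}\right) \frac{1}{240} = - \frac{37}{60} + \frac{i \sqrt{78}}{80}$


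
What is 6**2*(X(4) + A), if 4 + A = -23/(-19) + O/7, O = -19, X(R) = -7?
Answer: -59868/133 ≈ -450.14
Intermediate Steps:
A = -732/133 (A = -4 + (-23/(-19) - 19/7) = -4 + (-23*(-1/19) - 19*1/7) = -4 + (23/19 - 19/7) = -4 - 200/133 = -732/133 ≈ -5.5038)
6**2*(X(4) + A) = 6**2*(-7 - 732/133) = 36*(-1663/133) = -59868/133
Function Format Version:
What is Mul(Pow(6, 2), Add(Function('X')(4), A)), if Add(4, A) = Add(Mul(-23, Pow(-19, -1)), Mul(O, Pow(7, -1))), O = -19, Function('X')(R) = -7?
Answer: Rational(-59868, 133) ≈ -450.14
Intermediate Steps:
A = Rational(-732, 133) (A = Add(-4, Add(Mul(-23, Pow(-19, -1)), Mul(-19, Pow(7, -1)))) = Add(-4, Add(Mul(-23, Rational(-1, 19)), Mul(-19, Rational(1, 7)))) = Add(-4, Add(Rational(23, 19), Rational(-19, 7))) = Add(-4, Rational(-200, 133)) = Rational(-732, 133) ≈ -5.5038)
Mul(Pow(6, 2), Add(Function('X')(4), A)) = Mul(Pow(6, 2), Add(-7, Rational(-732, 133))) = Mul(36, Rational(-1663, 133)) = Rational(-59868, 133)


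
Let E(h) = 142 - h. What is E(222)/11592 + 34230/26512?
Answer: 24667075/19207944 ≈ 1.2842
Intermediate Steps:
E(222)/11592 + 34230/26512 = (142 - 1*222)/11592 + 34230/26512 = (142 - 222)*(1/11592) + 34230*(1/26512) = -80*1/11592 + 17115/13256 = -10/1449 + 17115/13256 = 24667075/19207944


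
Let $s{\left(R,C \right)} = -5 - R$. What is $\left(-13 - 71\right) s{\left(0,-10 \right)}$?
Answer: $420$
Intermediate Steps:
$\left(-13 - 71\right) s{\left(0,-10 \right)} = \left(-13 - 71\right) \left(-5 - 0\right) = - 84 \left(-5 + 0\right) = \left(-84\right) \left(-5\right) = 420$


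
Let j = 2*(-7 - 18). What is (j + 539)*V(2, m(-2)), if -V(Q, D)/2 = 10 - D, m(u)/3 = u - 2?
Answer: -21516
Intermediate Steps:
m(u) = -6 + 3*u (m(u) = 3*(u - 2) = 3*(-2 + u) = -6 + 3*u)
j = -50 (j = 2*(-25) = -50)
V(Q, D) = -20 + 2*D (V(Q, D) = -2*(10 - D) = -20 + 2*D)
(j + 539)*V(2, m(-2)) = (-50 + 539)*(-20 + 2*(-6 + 3*(-2))) = 489*(-20 + 2*(-6 - 6)) = 489*(-20 + 2*(-12)) = 489*(-20 - 24) = 489*(-44) = -21516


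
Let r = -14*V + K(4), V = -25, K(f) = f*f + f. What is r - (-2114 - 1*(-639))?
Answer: 1845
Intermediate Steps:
K(f) = f + f**2 (K(f) = f**2 + f = f + f**2)
r = 370 (r = -14*(-25) + 4*(1 + 4) = 350 + 4*5 = 350 + 20 = 370)
r - (-2114 - 1*(-639)) = 370 - (-2114 - 1*(-639)) = 370 - (-2114 + 639) = 370 - 1*(-1475) = 370 + 1475 = 1845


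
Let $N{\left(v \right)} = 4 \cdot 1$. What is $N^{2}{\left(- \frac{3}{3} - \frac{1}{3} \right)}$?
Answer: $16$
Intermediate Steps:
$N{\left(v \right)} = 4$
$N^{2}{\left(- \frac{3}{3} - \frac{1}{3} \right)} = 4^{2} = 16$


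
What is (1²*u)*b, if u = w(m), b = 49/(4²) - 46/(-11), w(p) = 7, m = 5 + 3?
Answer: 8925/176 ≈ 50.710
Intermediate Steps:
m = 8
b = 1275/176 (b = 49/16 - 46*(-1/11) = 49*(1/16) + 46/11 = 49/16 + 46/11 = 1275/176 ≈ 7.2443)
u = 7
(1²*u)*b = (1²*7)*(1275/176) = (1*7)*(1275/176) = 7*(1275/176) = 8925/176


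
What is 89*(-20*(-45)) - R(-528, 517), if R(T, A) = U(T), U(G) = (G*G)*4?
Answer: -1035036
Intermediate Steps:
U(G) = 4*G² (U(G) = G²*4 = 4*G²)
R(T, A) = 4*T²
89*(-20*(-45)) - R(-528, 517) = 89*(-20*(-45)) - 4*(-528)² = 89*900 - 4*278784 = 80100 - 1*1115136 = 80100 - 1115136 = -1035036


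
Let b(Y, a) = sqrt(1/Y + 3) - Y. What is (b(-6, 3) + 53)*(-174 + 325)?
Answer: 8909 + 151*sqrt(102)/6 ≈ 9163.2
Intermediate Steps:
b(Y, a) = sqrt(3 + 1/Y) - Y
(b(-6, 3) + 53)*(-174 + 325) = ((sqrt(3 + 1/(-6)) - 1*(-6)) + 53)*(-174 + 325) = ((sqrt(3 - 1/6) + 6) + 53)*151 = ((sqrt(17/6) + 6) + 53)*151 = ((sqrt(102)/6 + 6) + 53)*151 = ((6 + sqrt(102)/6) + 53)*151 = (59 + sqrt(102)/6)*151 = 8909 + 151*sqrt(102)/6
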